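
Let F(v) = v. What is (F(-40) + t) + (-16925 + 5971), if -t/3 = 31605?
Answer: -105809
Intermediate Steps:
t = -94815 (t = -3*31605 = -94815)
(F(-40) + t) + (-16925 + 5971) = (-40 - 94815) + (-16925 + 5971) = -94855 - 10954 = -105809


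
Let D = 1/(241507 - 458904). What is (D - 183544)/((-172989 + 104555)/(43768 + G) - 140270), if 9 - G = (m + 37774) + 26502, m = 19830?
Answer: 1609204328784801/1229788827449212 ≈ 1.3085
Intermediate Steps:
D = -1/217397 (D = 1/(-217397) = -1/217397 ≈ -4.5999e-6)
G = -84097 (G = 9 - ((19830 + 37774) + 26502) = 9 - (57604 + 26502) = 9 - 1*84106 = 9 - 84106 = -84097)
(D - 183544)/((-172989 + 104555)/(43768 + G) - 140270) = (-1/217397 - 183544)/((-172989 + 104555)/(43768 - 84097) - 140270) = -39901914969/(217397*(-68434/(-40329) - 140270)) = -39901914969/(217397*(-68434*(-1/40329) - 140270)) = -39901914969/(217397*(68434/40329 - 140270)) = -39901914969/(217397*(-5656880396/40329)) = -39901914969/217397*(-40329/5656880396) = 1609204328784801/1229788827449212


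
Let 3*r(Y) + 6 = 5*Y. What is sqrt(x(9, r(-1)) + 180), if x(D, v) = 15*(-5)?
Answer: sqrt(105) ≈ 10.247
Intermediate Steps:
r(Y) = -2 + 5*Y/3 (r(Y) = -2 + (5*Y)/3 = -2 + 5*Y/3)
x(D, v) = -75
sqrt(x(9, r(-1)) + 180) = sqrt(-75 + 180) = sqrt(105)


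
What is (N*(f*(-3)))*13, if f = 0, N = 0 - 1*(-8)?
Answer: 0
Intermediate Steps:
N = 8 (N = 0 + 8 = 8)
(N*(f*(-3)))*13 = (8*(0*(-3)))*13 = (8*0)*13 = 0*13 = 0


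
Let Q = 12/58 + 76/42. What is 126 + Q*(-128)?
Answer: -80450/609 ≈ -132.10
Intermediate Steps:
Q = 1228/609 (Q = 12*(1/58) + 76*(1/42) = 6/29 + 38/21 = 1228/609 ≈ 2.0164)
126 + Q*(-128) = 126 + (1228/609)*(-128) = 126 - 157184/609 = -80450/609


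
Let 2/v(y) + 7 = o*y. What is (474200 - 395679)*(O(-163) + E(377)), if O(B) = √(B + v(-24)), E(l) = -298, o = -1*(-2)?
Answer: -23399258 + 549647*I*√10065/55 ≈ -2.3399e+7 + 1.0026e+6*I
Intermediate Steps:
o = 2
v(y) = 2/(-7 + 2*y)
O(B) = √(-2/55 + B) (O(B) = √(B + 2/(-7 + 2*(-24))) = √(B + 2/(-7 - 48)) = √(B + 2/(-55)) = √(B + 2*(-1/55)) = √(B - 2/55) = √(-2/55 + B))
(474200 - 395679)*(O(-163) + E(377)) = (474200 - 395679)*(√(-110 + 3025*(-163))/55 - 298) = 78521*(√(-110 - 493075)/55 - 298) = 78521*(√(-493185)/55 - 298) = 78521*((7*I*√10065)/55 - 298) = 78521*(7*I*√10065/55 - 298) = 78521*(-298 + 7*I*√10065/55) = -23399258 + 549647*I*√10065/55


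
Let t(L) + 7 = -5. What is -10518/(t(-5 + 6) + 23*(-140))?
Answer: 5259/1616 ≈ 3.2543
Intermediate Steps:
t(L) = -12 (t(L) = -7 - 5 = -12)
-10518/(t(-5 + 6) + 23*(-140)) = -10518/(-12 + 23*(-140)) = -10518/(-12 - 3220) = -10518/(-3232) = -10518*(-1/3232) = 5259/1616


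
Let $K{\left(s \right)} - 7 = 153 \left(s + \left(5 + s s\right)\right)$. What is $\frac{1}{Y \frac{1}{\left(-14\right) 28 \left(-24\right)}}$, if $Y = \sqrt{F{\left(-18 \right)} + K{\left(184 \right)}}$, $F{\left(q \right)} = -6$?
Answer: $\frac{4704 \sqrt{5208886}}{2604443} \approx 4.1222$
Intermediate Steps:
$K{\left(s \right)} = 772 + 153 s + 153 s^{2}$ ($K{\left(s \right)} = 7 + 153 \left(s + \left(5 + s s\right)\right) = 7 + 153 \left(s + \left(5 + s^{2}\right)\right) = 7 + 153 \left(5 + s + s^{2}\right) = 7 + \left(765 + 153 s + 153 s^{2}\right) = 772 + 153 s + 153 s^{2}$)
$Y = \sqrt{5208886}$ ($Y = \sqrt{-6 + \left(772 + 153 \cdot 184 + 153 \cdot 184^{2}\right)} = \sqrt{-6 + \left(772 + 28152 + 153 \cdot 33856\right)} = \sqrt{-6 + \left(772 + 28152 + 5179968\right)} = \sqrt{-6 + 5208892} = \sqrt{5208886} \approx 2282.3$)
$\frac{1}{Y \frac{1}{\left(-14\right) 28 \left(-24\right)}} = \frac{1}{\sqrt{5208886} \frac{1}{\left(-14\right) 28 \left(-24\right)}} = \frac{1}{\sqrt{5208886} \frac{1}{\left(-392\right) \left(-24\right)}} = \frac{1}{\sqrt{5208886} \cdot \frac{1}{9408}} = \frac{1}{\frac{1}{9408} \sqrt{5208886}} = \frac{4704 \sqrt{5208886}}{2604443}$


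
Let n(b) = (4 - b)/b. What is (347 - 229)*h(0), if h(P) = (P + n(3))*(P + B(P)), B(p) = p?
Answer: 0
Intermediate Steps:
n(b) = (4 - b)/b
h(P) = 2*P*(⅓ + P) (h(P) = (P + (4 - 1*3)/3)*(P + P) = (P + (4 - 3)/3)*(2*P) = (P + (⅓)*1)*(2*P) = (P + ⅓)*(2*P) = (⅓ + P)*(2*P) = 2*P*(⅓ + P))
(347 - 229)*h(0) = (347 - 229)*((⅔)*0*(1 + 3*0)) = 118*((⅔)*0*(1 + 0)) = 118*((⅔)*0*1) = 118*0 = 0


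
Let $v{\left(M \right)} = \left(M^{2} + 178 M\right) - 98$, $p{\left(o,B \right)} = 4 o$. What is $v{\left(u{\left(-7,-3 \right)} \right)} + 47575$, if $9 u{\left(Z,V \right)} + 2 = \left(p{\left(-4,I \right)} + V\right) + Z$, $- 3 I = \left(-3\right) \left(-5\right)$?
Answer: $\frac{3801565}{81} \approx 46933.0$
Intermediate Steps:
$I = -5$ ($I = - \frac{\left(-3\right) \left(-5\right)}{3} = \left(- \frac{1}{3}\right) 15 = -5$)
$u{\left(Z,V \right)} = -2 + \frac{V}{9} + \frac{Z}{9}$ ($u{\left(Z,V \right)} = - \frac{2}{9} + \frac{\left(4 \left(-4\right) + V\right) + Z}{9} = - \frac{2}{9} + \frac{\left(-16 + V\right) + Z}{9} = - \frac{2}{9} + \frac{-16 + V + Z}{9} = - \frac{2}{9} + \left(- \frac{16}{9} + \frac{V}{9} + \frac{Z}{9}\right) = -2 + \frac{V}{9} + \frac{Z}{9}$)
$v{\left(M \right)} = -98 + M^{2} + 178 M$
$v{\left(u{\left(-7,-3 \right)} \right)} + 47575 = \left(-98 + \left(-2 + \frac{1}{9} \left(-3\right) + \frac{1}{9} \left(-7\right)\right)^{2} + 178 \left(-2 + \frac{1}{9} \left(-3\right) + \frac{1}{9} \left(-7\right)\right)\right) + 47575 = \left(-98 + \left(-2 - \frac{1}{3} - \frac{7}{9}\right)^{2} + 178 \left(-2 - \frac{1}{3} - \frac{7}{9}\right)\right) + 47575 = \left(-98 + \left(- \frac{28}{9}\right)^{2} + 178 \left(- \frac{28}{9}\right)\right) + 47575 = \left(-98 + \frac{784}{81} - \frac{4984}{9}\right) + 47575 = - \frac{52010}{81} + 47575 = \frac{3801565}{81}$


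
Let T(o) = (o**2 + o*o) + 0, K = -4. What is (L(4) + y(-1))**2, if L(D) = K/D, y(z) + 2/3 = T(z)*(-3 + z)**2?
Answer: 8281/9 ≈ 920.11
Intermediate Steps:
T(o) = 2*o**2 (T(o) = (o**2 + o**2) + 0 = 2*o**2 + 0 = 2*o**2)
y(z) = -2/3 + 2*z**2*(-3 + z)**2 (y(z) = -2/3 + (2*z**2)*(-3 + z)**2 = -2/3 + 2*z**2*(-3 + z)**2)
L(D) = -4/D
(L(4) + y(-1))**2 = (-4/4 + (-2/3 + 2*(-1)**2*(-3 - 1)**2))**2 = (-4*1/4 + (-2/3 + 2*1*(-4)**2))**2 = (-1 + (-2/3 + 2*1*16))**2 = (-1 + (-2/3 + 32))**2 = (-1 + 94/3)**2 = (91/3)**2 = 8281/9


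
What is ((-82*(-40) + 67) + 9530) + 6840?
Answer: 19717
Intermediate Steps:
((-82*(-40) + 67) + 9530) + 6840 = ((3280 + 67) + 9530) + 6840 = (3347 + 9530) + 6840 = 12877 + 6840 = 19717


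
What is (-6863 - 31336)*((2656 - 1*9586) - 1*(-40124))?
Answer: -1267977606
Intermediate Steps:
(-6863 - 31336)*((2656 - 1*9586) - 1*(-40124)) = -38199*((2656 - 9586) + 40124) = -38199*(-6930 + 40124) = -38199*33194 = -1267977606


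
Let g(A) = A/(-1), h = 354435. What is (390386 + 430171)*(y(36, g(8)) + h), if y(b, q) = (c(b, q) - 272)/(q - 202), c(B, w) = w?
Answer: 290835214371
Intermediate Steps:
g(A) = -A (g(A) = A*(-1) = -A)
y(b, q) = (-272 + q)/(-202 + q) (y(b, q) = (q - 272)/(q - 202) = (-272 + q)/(-202 + q))
(390386 + 430171)*(y(36, g(8)) + h) = (390386 + 430171)*((-272 - 1*8)/(-202 - 1*8) + 354435) = 820557*((-272 - 8)/(-202 - 8) + 354435) = 820557*(-280/(-210) + 354435) = 820557*(-1/210*(-280) + 354435) = 820557*(4/3 + 354435) = 820557*(1063309/3) = 290835214371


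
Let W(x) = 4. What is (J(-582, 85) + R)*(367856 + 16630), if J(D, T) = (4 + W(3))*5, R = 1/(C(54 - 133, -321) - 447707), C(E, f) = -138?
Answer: 6887604922314/447845 ≈ 1.5379e+7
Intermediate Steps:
R = -1/447845 (R = 1/(-138 - 447707) = 1/(-447845) = -1/447845 ≈ -2.2329e-6)
J(D, T) = 40 (J(D, T) = (4 + 4)*5 = 8*5 = 40)
(J(-582, 85) + R)*(367856 + 16630) = (40 - 1/447845)*(367856 + 16630) = (17913799/447845)*384486 = 6887604922314/447845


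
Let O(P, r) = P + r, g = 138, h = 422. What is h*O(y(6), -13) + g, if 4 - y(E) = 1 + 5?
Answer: -6192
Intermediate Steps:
y(E) = -2 (y(E) = 4 - (1 + 5) = 4 - 1*6 = 4 - 6 = -2)
h*O(y(6), -13) + g = 422*(-2 - 13) + 138 = 422*(-15) + 138 = -6330 + 138 = -6192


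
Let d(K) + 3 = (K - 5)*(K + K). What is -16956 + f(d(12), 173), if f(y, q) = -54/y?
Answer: -932598/55 ≈ -16956.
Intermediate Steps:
d(K) = -3 + 2*K*(-5 + K) (d(K) = -3 + (K - 5)*(K + K) = -3 + (-5 + K)*(2*K) = -3 + 2*K*(-5 + K))
-16956 + f(d(12), 173) = -16956 - 54/(-3 - 10*12 + 2*12**2) = -16956 - 54/(-3 - 120 + 2*144) = -16956 - 54/(-3 - 120 + 288) = -16956 - 54/165 = -16956 - 54*1/165 = -16956 - 18/55 = -932598/55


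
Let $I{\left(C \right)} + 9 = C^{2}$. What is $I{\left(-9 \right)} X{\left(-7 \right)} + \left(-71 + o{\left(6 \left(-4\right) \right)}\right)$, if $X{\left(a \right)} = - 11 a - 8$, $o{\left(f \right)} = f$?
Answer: $4873$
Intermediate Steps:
$X{\left(a \right)} = -8 - 11 a$
$I{\left(C \right)} = -9 + C^{2}$
$I{\left(-9 \right)} X{\left(-7 \right)} + \left(-71 + o{\left(6 \left(-4\right) \right)}\right) = \left(-9 + \left(-9\right)^{2}\right) \left(-8 - -77\right) + \left(-71 + 6 \left(-4\right)\right) = \left(-9 + 81\right) \left(-8 + 77\right) - 95 = 72 \cdot 69 - 95 = 4968 - 95 = 4873$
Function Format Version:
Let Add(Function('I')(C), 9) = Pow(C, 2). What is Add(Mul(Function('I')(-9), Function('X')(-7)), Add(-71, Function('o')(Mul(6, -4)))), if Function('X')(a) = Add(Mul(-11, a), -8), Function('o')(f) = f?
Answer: 4873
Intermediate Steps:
Function('X')(a) = Add(-8, Mul(-11, a))
Function('I')(C) = Add(-9, Pow(C, 2))
Add(Mul(Function('I')(-9), Function('X')(-7)), Add(-71, Function('o')(Mul(6, -4)))) = Add(Mul(Add(-9, Pow(-9, 2)), Add(-8, Mul(-11, -7))), Add(-71, Mul(6, -4))) = Add(Mul(Add(-9, 81), Add(-8, 77)), Add(-71, -24)) = Add(Mul(72, 69), -95) = Add(4968, -95) = 4873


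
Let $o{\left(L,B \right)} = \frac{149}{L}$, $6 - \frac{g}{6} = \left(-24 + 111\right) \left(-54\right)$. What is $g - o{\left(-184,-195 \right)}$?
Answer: $\frac{5193365}{184} \approx 28225.0$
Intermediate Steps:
$g = 28224$ ($g = 36 - 6 \left(-24 + 111\right) \left(-54\right) = 36 - 6 \cdot 87 \left(-54\right) = 36 - -28188 = 36 + 28188 = 28224$)
$g - o{\left(-184,-195 \right)} = 28224 - \frac{149}{-184} = 28224 - 149 \left(- \frac{1}{184}\right) = 28224 - - \frac{149}{184} = 28224 + \frac{149}{184} = \frac{5193365}{184}$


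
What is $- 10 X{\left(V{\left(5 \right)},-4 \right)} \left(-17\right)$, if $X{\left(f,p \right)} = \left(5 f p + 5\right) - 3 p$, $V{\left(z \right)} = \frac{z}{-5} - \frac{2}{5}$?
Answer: $7650$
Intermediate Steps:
$V{\left(z \right)} = - \frac{2}{5} - \frac{z}{5}$ ($V{\left(z \right)} = z \left(- \frac{1}{5}\right) - \frac{2}{5} = - \frac{z}{5} - \frac{2}{5} = - \frac{2}{5} - \frac{z}{5}$)
$X{\left(f,p \right)} = 5 - 3 p + 5 f p$ ($X{\left(f,p \right)} = \left(5 f p + 5\right) - 3 p = \left(5 + 5 f p\right) - 3 p = 5 - 3 p + 5 f p$)
$- 10 X{\left(V{\left(5 \right)},-4 \right)} \left(-17\right) = - 10 \left(5 - -12 + 5 \left(- \frac{2}{5} - 1\right) \left(-4\right)\right) \left(-17\right) = - 10 \left(5 + 12 + 5 \left(- \frac{2}{5} - 1\right) \left(-4\right)\right) \left(-17\right) = - 10 \left(5 + 12 + 5 \left(- \frac{7}{5}\right) \left(-4\right)\right) \left(-17\right) = - 10 \left(5 + 12 + 28\right) \left(-17\right) = \left(-10\right) 45 \left(-17\right) = \left(-450\right) \left(-17\right) = 7650$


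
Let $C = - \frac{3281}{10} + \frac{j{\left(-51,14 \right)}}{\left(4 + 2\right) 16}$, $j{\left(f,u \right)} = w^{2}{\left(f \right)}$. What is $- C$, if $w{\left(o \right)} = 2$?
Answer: $\frac{39367}{120} \approx 328.06$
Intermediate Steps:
$j{\left(f,u \right)} = 4$ ($j{\left(f,u \right)} = 2^{2} = 4$)
$C = - \frac{39367}{120}$ ($C = - \frac{3281}{10} + \frac{4}{\left(4 + 2\right) 16} = \left(-3281\right) \frac{1}{10} + \frac{4}{6 \cdot 16} = - \frac{3281}{10} + \frac{4}{96} = - \frac{3281}{10} + 4 \cdot \frac{1}{96} = - \frac{3281}{10} + \frac{1}{24} = - \frac{39367}{120} \approx -328.06$)
$- C = \left(-1\right) \left(- \frac{39367}{120}\right) = \frac{39367}{120}$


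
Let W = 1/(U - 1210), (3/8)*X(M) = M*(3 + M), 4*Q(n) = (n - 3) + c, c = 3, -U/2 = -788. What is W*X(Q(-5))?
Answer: -35/2196 ≈ -0.015938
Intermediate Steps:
U = 1576 (U = -2*(-788) = 1576)
Q(n) = n/4 (Q(n) = ((n - 3) + 3)/4 = ((-3 + n) + 3)/4 = n/4)
X(M) = 8*M*(3 + M)/3 (X(M) = 8*(M*(3 + M))/3 = 8*M*(3 + M)/3)
W = 1/366 (W = 1/(1576 - 1210) = 1/366 ≈ 0.0027322)
W*X(Q(-5)) = (8*((¼)*(-5))*(3 + (¼)*(-5))/3)/366 = ((8/3)*(-5/4)*(3 - 5/4))/366 = ((8/3)*(-5/4)*(7/4))/366 = (1/366)*(-35/6) = -35/2196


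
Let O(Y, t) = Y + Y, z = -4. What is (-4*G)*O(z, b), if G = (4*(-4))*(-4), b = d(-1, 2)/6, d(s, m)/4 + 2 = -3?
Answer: 2048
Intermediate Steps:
d(s, m) = -20 (d(s, m) = -8 + 4*(-3) = -8 - 12 = -20)
b = -10/3 (b = -20/6 = -20*⅙ = -10/3 ≈ -3.3333)
O(Y, t) = 2*Y
G = 64 (G = -16*(-4) = 64)
(-4*G)*O(z, b) = (-4*64)*(2*(-4)) = -256*(-8) = 2048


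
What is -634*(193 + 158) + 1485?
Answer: -221049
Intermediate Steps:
-634*(193 + 158) + 1485 = -634*351 + 1485 = -222534 + 1485 = -221049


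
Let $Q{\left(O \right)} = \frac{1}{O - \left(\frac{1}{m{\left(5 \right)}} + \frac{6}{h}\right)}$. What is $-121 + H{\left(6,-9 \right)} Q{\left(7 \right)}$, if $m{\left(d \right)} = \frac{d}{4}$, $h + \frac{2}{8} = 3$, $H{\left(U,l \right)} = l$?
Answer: $- \frac{27236}{221} \approx -123.24$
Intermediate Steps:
$h = \frac{11}{4}$ ($h = - \frac{1}{4} + 3 = \frac{11}{4} \approx 2.75$)
$m{\left(d \right)} = \frac{d}{4}$ ($m{\left(d \right)} = d \frac{1}{4} = \frac{d}{4}$)
$Q{\left(O \right)} = \frac{1}{- \frac{164}{55} + O}$ ($Q{\left(O \right)} = \frac{1}{O - \left(\frac{24}{11} + \frac{1}{\frac{1}{4} \cdot 5}\right)} = \frac{1}{O - \frac{164}{55}} = \frac{1}{- \frac{164}{55} + O}$)
$-121 + H{\left(6,-9 \right)} Q{\left(7 \right)} = -121 - 9 \frac{55}{-164 + 55 \cdot 7} = -121 - 9 \frac{55}{-164 + 385} = -121 - 9 \cdot \frac{55}{221} = -121 - 9 \cdot 55 \cdot \frac{1}{221} = -121 - \frac{495}{221} = - \frac{27236}{221}$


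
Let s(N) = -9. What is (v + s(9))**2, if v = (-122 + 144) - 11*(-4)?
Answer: 3249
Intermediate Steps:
v = 66 (v = 22 + 44 = 66)
(v + s(9))**2 = (66 - 9)**2 = 57**2 = 3249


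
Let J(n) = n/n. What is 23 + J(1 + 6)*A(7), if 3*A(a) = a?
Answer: 76/3 ≈ 25.333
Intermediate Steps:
A(a) = a/3
J(n) = 1
23 + J(1 + 6)*A(7) = 23 + 1*((1/3)*7) = 23 + 1*(7/3) = 23 + 7/3 = 76/3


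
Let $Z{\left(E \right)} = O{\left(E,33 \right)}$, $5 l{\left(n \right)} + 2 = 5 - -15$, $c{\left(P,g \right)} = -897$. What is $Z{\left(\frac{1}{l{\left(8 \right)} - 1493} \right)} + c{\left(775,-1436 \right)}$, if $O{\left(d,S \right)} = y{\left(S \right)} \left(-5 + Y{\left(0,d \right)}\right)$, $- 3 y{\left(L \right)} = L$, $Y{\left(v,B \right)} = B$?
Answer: $- \frac{570029}{677} \approx -841.99$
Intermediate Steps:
$y{\left(L \right)} = - \frac{L}{3}$
$l{\left(n \right)} = \frac{18}{5}$ ($l{\left(n \right)} = - \frac{2}{5} + \frac{5 - -15}{5} = - \frac{2}{5} + \frac{5 + 15}{5} = - \frac{2}{5} + \frac{1}{5} \cdot 20 = - \frac{2}{5} + 4 = \frac{18}{5}$)
$O{\left(d,S \right)} = - \frac{S \left(-5 + d\right)}{3}$ ($O{\left(d,S \right)} = - \frac{S}{3} \left(-5 + d\right) = - \frac{S \left(-5 + d\right)}{3}$)
$Z{\left(E \right)} = 55 - 11 E$ ($Z{\left(E \right)} = \frac{1}{3} \cdot 33 \left(5 - E\right) = 55 - 11 E$)
$Z{\left(\frac{1}{l{\left(8 \right)} - 1493} \right)} + c{\left(775,-1436 \right)} = \left(55 - \frac{11}{\frac{18}{5} - 1493}\right) - 897 = \left(55 - \frac{11}{- \frac{7447}{5}}\right) - 897 = \left(55 - - \frac{5}{677}\right) - 897 = \left(55 + \frac{5}{677}\right) - 897 = \frac{37240}{677} - 897 = - \frac{570029}{677}$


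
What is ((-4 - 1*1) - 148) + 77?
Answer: -76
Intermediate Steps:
((-4 - 1*1) - 148) + 77 = ((-4 - 1) - 148) + 77 = (-5 - 148) + 77 = -153 + 77 = -76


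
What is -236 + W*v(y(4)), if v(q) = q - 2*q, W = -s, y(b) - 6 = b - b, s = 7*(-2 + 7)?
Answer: -26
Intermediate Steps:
s = 35 (s = 7*5 = 35)
y(b) = 6 (y(b) = 6 + (b - b) = 6 + 0 = 6)
W = -35 (W = -1*35 = -35)
v(q) = -q
-236 + W*v(y(4)) = -236 - (-35)*6 = -236 - 35*(-6) = -236 + 210 = -26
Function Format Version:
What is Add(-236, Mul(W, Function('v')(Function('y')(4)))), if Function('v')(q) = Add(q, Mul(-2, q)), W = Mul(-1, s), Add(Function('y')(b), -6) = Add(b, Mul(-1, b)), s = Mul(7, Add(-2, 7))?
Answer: -26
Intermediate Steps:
s = 35 (s = Mul(7, 5) = 35)
Function('y')(b) = 6 (Function('y')(b) = Add(6, Add(b, Mul(-1, b))) = Add(6, 0) = 6)
W = -35 (W = Mul(-1, 35) = -35)
Function('v')(q) = Mul(-1, q)
Add(-236, Mul(W, Function('v')(Function('y')(4)))) = Add(-236, Mul(-35, Mul(-1, 6))) = Add(-236, Mul(-35, -6)) = Add(-236, 210) = -26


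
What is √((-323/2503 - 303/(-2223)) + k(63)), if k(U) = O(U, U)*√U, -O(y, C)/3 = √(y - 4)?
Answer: √(24964571580 - 30959976660561*√413)/1854723 ≈ 13.524*I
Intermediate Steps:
O(y, C) = -3*√(-4 + y) (O(y, C) = -3*√(y - 4) = -3*√(-4 + y))
k(U) = -3*√U*√(-4 + U) (k(U) = (-3*√(-4 + U))*√U = -3*√U*√(-4 + U))
√((-323/2503 - 303/(-2223)) + k(63)) = √((-323/2503 - 303/(-2223)) - 3*√63*√(-4 + 63)) = √((-323*1/2503 - 303*(-1/2223)) - 3*3*√7*√59) = √((-323/2503 + 101/741) - 9*√413) = √(13460/1854723 - 9*√413)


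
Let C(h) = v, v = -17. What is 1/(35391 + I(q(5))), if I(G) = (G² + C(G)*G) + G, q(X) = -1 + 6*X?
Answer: 1/35768 ≈ 2.7958e-5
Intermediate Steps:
C(h) = -17
I(G) = G² - 16*G (I(G) = (G² - 17*G) + G = G² - 16*G)
1/(35391 + I(q(5))) = 1/(35391 + (-1 + 6*5)*(-16 + (-1 + 6*5))) = 1/(35391 + (-1 + 30)*(-16 + (-1 + 30))) = 1/(35391 + 29*(-16 + 29)) = 1/(35391 + 29*13) = 1/(35391 + 377) = 1/35768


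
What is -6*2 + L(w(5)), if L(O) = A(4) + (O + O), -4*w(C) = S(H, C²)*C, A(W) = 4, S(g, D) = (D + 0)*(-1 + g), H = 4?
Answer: -391/2 ≈ -195.50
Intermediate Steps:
S(g, D) = D*(-1 + g)
w(C) = -3*C³/4 (w(C) = -C²*(-1 + 4)*C/4 = -C²*3*C/4 = -3*C²*C/4 = -3*C³/4)
L(O) = 4 + 2*O (L(O) = 4 + (O + O) = 4 + 2*O)
-6*2 + L(w(5)) = -6*2 + (4 + 2*(-¾*5³)) = -12 + (4 + 2*(-¾*125)) = -12 + (4 + 2*(-375/4)) = -12 + (4 - 375/2) = -12 - 367/2 = -391/2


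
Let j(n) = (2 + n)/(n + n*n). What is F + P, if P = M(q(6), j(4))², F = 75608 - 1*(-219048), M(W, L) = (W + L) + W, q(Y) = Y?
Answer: 29480729/100 ≈ 2.9481e+5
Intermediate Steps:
j(n) = (2 + n)/(n + n²)
M(W, L) = L + 2*W (M(W, L) = (L + W) + W = L + 2*W)
F = 294656 (F = 75608 + 219048 = 294656)
P = 15129/100 (P = ((2 + 4)/(4*(1 + 4)) + 2*6)² = ((¼)*6/5 + 12)² = ((¼)*(⅕)*6 + 12)² = (3/10 + 12)² = (123/10)² = 15129/100 ≈ 151.29)
F + P = 294656 + 15129/100 = 29480729/100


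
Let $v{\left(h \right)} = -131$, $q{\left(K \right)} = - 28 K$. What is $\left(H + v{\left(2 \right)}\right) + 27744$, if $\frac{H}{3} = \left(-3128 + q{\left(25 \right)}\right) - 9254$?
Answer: $-11633$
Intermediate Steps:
$H = -39246$ ($H = 3 \left(\left(-3128 - 700\right) - 9254\right) = 3 \left(-3828 - 9254\right) = 3 \left(-13082\right) = -39246$)
$\left(H + v{\left(2 \right)}\right) + 27744 = \left(-39246 - 131\right) + 27744 = -39377 + 27744 = -11633$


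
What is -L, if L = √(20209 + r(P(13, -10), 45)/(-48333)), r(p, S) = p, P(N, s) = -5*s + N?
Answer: -√5245535024758/16111 ≈ -142.16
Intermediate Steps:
P(N, s) = N - 5*s
L = √5245535024758/16111 (L = √(20209 + (13 - 5*(-10))/(-48333)) = √(20209 + (13 + 50)*(-1/48333)) = √(20209 + 63*(-1/48333)) = √(20209 - 21/16111) = √(325587178/16111) = √5245535024758/16111 ≈ 142.16)
-L = -√5245535024758/16111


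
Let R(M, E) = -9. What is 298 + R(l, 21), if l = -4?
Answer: 289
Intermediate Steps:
298 + R(l, 21) = 298 - 9 = 289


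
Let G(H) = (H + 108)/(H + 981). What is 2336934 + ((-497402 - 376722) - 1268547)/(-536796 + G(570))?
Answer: 648554757344711/277523306 ≈ 2.3369e+6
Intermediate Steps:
G(H) = (108 + H)/(981 + H)
2336934 + ((-497402 - 376722) - 1268547)/(-536796 + G(570)) = 2336934 + ((-497402 - 376722) - 1268547)/(-536796 + (108 + 570)/(981 + 570)) = 2336934 + (-874124 - 1268547)/(-536796 + 678/1551) = 2336934 - 2142671/(-536796 + (1/1551)*678) = 2336934 - 2142671/(-536796 + 226/517) = 2336934 - 2142671/(-277523306/517) = 2336934 - 2142671*(-517/277523306) = 2336934 + 1107760907/277523306 = 648554757344711/277523306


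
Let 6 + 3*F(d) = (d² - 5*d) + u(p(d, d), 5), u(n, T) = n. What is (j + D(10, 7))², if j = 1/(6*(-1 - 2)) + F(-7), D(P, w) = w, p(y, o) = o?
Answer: 303601/324 ≈ 937.04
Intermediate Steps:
F(d) = -2 - 4*d/3 + d²/3 (F(d) = -2 + ((d² - 5*d) + d)/3 = -2 + (d² - 4*d)/3 = -2 + (-4*d/3 + d²/3) = -2 - 4*d/3 + d²/3)
j = 425/18 (j = 1/(6*(-1 - 2)) + (-2 - 4/3*(-7) + (⅓)*(-7)²) = 1/(6*(-3)) + (-2 + 28/3 + (⅓)*49) = 1/(-18) + (-2 + 28/3 + 49/3) = -1/18 + 71/3 = 425/18 ≈ 23.611)
(j + D(10, 7))² = (425/18 + 7)² = (551/18)² = 303601/324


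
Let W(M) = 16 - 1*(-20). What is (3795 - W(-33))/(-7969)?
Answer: -3759/7969 ≈ -0.47170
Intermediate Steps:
W(M) = 36 (W(M) = 16 + 20 = 36)
(3795 - W(-33))/(-7969) = (3795 - 1*36)/(-7969) = (3795 - 36)*(-1/7969) = 3759*(-1/7969) = -3759/7969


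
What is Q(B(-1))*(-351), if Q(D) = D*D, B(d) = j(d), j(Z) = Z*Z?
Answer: -351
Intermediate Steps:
j(Z) = Z**2
B(d) = d**2
Q(D) = D**2
Q(B(-1))*(-351) = ((-1)**2)**2*(-351) = 1**2*(-351) = 1*(-351) = -351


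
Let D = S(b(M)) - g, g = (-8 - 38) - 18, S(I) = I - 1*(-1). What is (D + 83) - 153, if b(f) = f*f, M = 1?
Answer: -4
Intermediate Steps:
b(f) = f²
S(I) = 1 + I (S(I) = I + 1 = 1 + I)
g = -64 (g = -46 - 18 = -64)
D = 66 (D = (1 + 1²) - 1*(-64) = (1 + 1) + 64 = 2 + 64 = 66)
(D + 83) - 153 = (66 + 83) - 153 = 149 - 153 = -4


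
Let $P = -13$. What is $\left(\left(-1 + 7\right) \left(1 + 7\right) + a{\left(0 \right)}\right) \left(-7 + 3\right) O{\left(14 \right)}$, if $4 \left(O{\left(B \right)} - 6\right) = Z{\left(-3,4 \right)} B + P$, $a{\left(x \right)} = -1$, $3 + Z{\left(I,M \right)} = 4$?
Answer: $-1175$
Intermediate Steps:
$Z{\left(I,M \right)} = 1$ ($Z{\left(I,M \right)} = -3 + 4 = 1$)
$O{\left(B \right)} = \frac{11}{4} + \frac{B}{4}$ ($O{\left(B \right)} = 6 + \frac{1 B - 13}{4} = 6 + \frac{B - 13}{4} = 6 + \frac{-13 + B}{4} = 6 + \left(- \frac{13}{4} + \frac{B}{4}\right) = \frac{11}{4} + \frac{B}{4}$)
$\left(\left(-1 + 7\right) \left(1 + 7\right) + a{\left(0 \right)}\right) \left(-7 + 3\right) O{\left(14 \right)} = \left(\left(-1 + 7\right) \left(1 + 7\right) - 1\right) \left(-7 + 3\right) \left(\frac{11}{4} + \frac{1}{4} \cdot 14\right) = \left(6 \cdot 8 - 1\right) \left(-4\right) \left(\frac{11}{4} + \frac{7}{2}\right) = \left(48 - 1\right) \left(-4\right) \frac{25}{4} = 47 \left(-4\right) \frac{25}{4} = \left(-188\right) \frac{25}{4} = -1175$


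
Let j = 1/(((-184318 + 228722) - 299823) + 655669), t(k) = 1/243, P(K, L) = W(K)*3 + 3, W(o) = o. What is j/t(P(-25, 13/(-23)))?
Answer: 243/400250 ≈ 0.00060712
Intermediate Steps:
P(K, L) = 3 + 3*K (P(K, L) = K*3 + 3 = 3*K + 3 = 3 + 3*K)
t(k) = 1/243
j = 1/400250 (j = 1/((44404 - 299823) + 655669) = 1/(-255419 + 655669) = 1/400250 ≈ 2.4984e-6)
j/t(P(-25, 13/(-23))) = 1/(400250*(1/243)) = (1/400250)*243 = 243/400250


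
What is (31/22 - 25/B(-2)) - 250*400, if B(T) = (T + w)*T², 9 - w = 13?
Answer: -26399353/264 ≈ -99998.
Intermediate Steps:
w = -4 (w = 9 - 1*13 = 9 - 13 = -4)
B(T) = T²*(-4 + T) (B(T) = (T - 4)*T² = (-4 + T)*T² = T²*(-4 + T))
(31/22 - 25/B(-2)) - 250*400 = (31/22 - 25*1/(4*(-4 - 2))) - 250*400 = (31*(1/22) - 25/(4*(-6))) - 100000 = (31/22 - 25/(-24)) - 100000 = (31/22 - 25*(-1/24)) - 100000 = (31/22 + 25/24) - 100000 = 647/264 - 100000 = -26399353/264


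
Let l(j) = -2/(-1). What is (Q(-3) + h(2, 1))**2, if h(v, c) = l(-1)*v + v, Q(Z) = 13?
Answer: 361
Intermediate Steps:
l(j) = 2 (l(j) = -2*(-1) = 2)
h(v, c) = 3*v (h(v, c) = 2*v + v = 3*v)
(Q(-3) + h(2, 1))**2 = (13 + 3*2)**2 = (13 + 6)**2 = 19**2 = 361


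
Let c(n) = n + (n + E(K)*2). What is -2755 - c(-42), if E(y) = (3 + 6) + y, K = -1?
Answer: -2687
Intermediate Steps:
E(y) = 9 + y
c(n) = 16 + 2*n (c(n) = n + (n + (9 - 1)*2) = n + (n + 8*2) = n + (n + 16) = n + (16 + n) = 16 + 2*n)
-2755 - c(-42) = -2755 - (16 + 2*(-42)) = -2755 - (16 - 84) = -2755 - 1*(-68) = -2755 + 68 = -2687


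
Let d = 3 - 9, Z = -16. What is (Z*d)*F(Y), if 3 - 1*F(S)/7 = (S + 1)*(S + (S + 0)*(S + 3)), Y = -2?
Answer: -672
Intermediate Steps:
d = -6
F(S) = 21 - 7*(1 + S)*(S + S*(3 + S)) (F(S) = 21 - 7*(S + 1)*(S + (S + 0)*(S + 3)) = 21 - 7*(1 + S)*(S + S*(3 + S)))
(Z*d)*F(Y) = (-16*(-6))*(21 - 35*(-2)² - 28*(-2) - 7*(-2)³) = 96*(21 - 35*4 + 56 - 7*(-8)) = 96*(21 - 140 + 56 + 56) = 96*(-7) = -672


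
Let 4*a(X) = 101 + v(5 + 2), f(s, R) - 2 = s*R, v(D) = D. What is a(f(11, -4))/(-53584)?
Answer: -27/53584 ≈ -0.00050388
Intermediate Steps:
f(s, R) = 2 + R*s (f(s, R) = 2 + s*R = 2 + R*s)
a(X) = 27 (a(X) = (101 + (5 + 2))/4 = (101 + 7)/4 = (1/4)*108 = 27)
a(f(11, -4))/(-53584) = 27/(-53584) = 27*(-1/53584) = -27/53584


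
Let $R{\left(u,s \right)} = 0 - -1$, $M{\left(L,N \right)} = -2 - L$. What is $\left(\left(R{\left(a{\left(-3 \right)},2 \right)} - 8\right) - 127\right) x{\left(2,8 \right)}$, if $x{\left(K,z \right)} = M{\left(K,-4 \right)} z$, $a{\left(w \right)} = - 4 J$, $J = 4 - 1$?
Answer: $4288$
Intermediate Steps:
$J = 3$
$a{\left(w \right)} = -12$ ($a{\left(w \right)} = \left(-4\right) 3 = -12$)
$R{\left(u,s \right)} = 1$ ($R{\left(u,s \right)} = 0 + 1 = 1$)
$x{\left(K,z \right)} = z \left(-2 - K\right)$ ($x{\left(K,z \right)} = \left(-2 - K\right) z = z \left(-2 - K\right)$)
$\left(\left(R{\left(a{\left(-3 \right)},2 \right)} - 8\right) - 127\right) x{\left(2,8 \right)} = \left(\left(1 - 8\right) - 127\right) \left(\left(-1\right) 8 \left(2 + 2\right)\right) = \left(\left(1 - 8\right) - 127\right) \left(\left(-1\right) 8 \cdot 4\right) = \left(-7 - 127\right) \left(-32\right) = \left(-134\right) \left(-32\right) = 4288$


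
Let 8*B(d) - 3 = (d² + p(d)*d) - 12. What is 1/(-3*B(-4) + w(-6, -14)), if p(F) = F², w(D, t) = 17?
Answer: 8/307 ≈ 0.026059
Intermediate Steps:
B(d) = -9/8 + d²/8 + d³/8 (B(d) = 3/8 + ((d² + d²*d) - 12)/8 = 3/8 + ((d² + d³) - 12)/8 = 3/8 + (-12 + d² + d³)/8 = 3/8 + (-3/2 + d²/8 + d³/8) = -9/8 + d²/8 + d³/8)
1/(-3*B(-4) + w(-6, -14)) = 1/(-3*(-9/8 + (⅛)*(-4)² + (⅛)*(-4)³) + 17) = 1/(-3*(-9/8 + (⅛)*16 + (⅛)*(-64)) + 17) = 1/(-3*(-9/8 + 2 - 8) + 17) = 1/(-3*(-57/8) + 17) = 1/(171/8 + 17) = 1/(307/8) = 8/307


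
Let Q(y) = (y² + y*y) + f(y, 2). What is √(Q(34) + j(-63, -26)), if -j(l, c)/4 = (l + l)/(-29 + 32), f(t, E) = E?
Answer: √2482 ≈ 49.820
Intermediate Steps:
Q(y) = 2 + 2*y² (Q(y) = (y² + y*y) + 2 = (y² + y²) + 2 = 2*y² + 2 = 2 + 2*y²)
j(l, c) = -8*l/3 (j(l, c) = -4*(l + l)/(-29 + 32) = -4*2*l/3 = -8*l/3)
√(Q(34) + j(-63, -26)) = √((2 + 2*34²) - 8/3*(-63)) = √((2 + 2*1156) + 168) = √((2 + 2312) + 168) = √(2314 + 168) = √2482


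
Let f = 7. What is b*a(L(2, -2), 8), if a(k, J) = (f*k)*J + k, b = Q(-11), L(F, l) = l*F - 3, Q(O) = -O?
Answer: -4389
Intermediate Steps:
L(F, l) = -3 + F*l (L(F, l) = F*l - 3 = -3 + F*l)
b = 11 (b = -1*(-11) = 11)
a(k, J) = k + 7*J*k (a(k, J) = (7*k)*J + k = 7*J*k + k = k + 7*J*k)
b*a(L(2, -2), 8) = 11*((-3 + 2*(-2))*(1 + 7*8)) = 11*((-3 - 4)*(1 + 56)) = 11*(-7*57) = 11*(-399) = -4389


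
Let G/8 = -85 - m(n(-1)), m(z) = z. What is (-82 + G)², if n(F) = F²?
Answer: 592900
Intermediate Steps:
G = -688 (G = 8*(-85 - 1*(-1)²) = 8*(-85 - 1*1) = 8*(-85 - 1) = 8*(-86) = -688)
(-82 + G)² = (-82 - 688)² = (-770)² = 592900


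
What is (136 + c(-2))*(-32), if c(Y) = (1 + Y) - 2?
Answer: -4256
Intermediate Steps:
c(Y) = -1 + Y
(136 + c(-2))*(-32) = (136 + (-1 - 2))*(-32) = (136 - 3)*(-32) = 133*(-32) = -4256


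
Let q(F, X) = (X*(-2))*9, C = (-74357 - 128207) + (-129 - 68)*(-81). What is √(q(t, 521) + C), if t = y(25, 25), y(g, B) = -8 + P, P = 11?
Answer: I*√195985 ≈ 442.7*I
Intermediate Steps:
y(g, B) = 3 (y(g, B) = -8 + 11 = 3)
t = 3
C = -186607 (C = -202564 - 197*(-81) = -202564 + 15957 = -186607)
q(F, X) = -18*X (q(F, X) = -2*X*9 = -18*X)
√(q(t, 521) + C) = √(-18*521 - 186607) = √(-9378 - 186607) = √(-195985) = I*√195985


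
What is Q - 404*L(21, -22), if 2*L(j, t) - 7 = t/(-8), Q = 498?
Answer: -2943/2 ≈ -1471.5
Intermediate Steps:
L(j, t) = 7/2 - t/16 (L(j, t) = 7/2 + (t/(-8))/2 = 7/2 + (t*(-1/8))/2 = 7/2 + (-t/8)/2 = 7/2 - t/16)
Q - 404*L(21, -22) = 498 - 404*(7/2 - 1/16*(-22)) = 498 - 404*(7/2 + 11/8) = 498 - 404*39/8 = 498 - 3939/2 = -2943/2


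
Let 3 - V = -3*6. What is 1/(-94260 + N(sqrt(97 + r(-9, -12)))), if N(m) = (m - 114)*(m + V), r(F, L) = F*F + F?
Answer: -1/97694 ≈ -1.0236e-5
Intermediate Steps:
V = 21 (V = 3 - (-3)*6 = 3 - 1*(-18) = 3 + 18 = 21)
r(F, L) = F + F**2 (r(F, L) = F**2 + F = F + F**2)
N(m) = (-114 + m)*(21 + m) (N(m) = (m - 114)*(m + 21) = (-114 + m)*(21 + m))
1/(-94260 + N(sqrt(97 + r(-9, -12)))) = 1/(-94260 + (-2394 + (sqrt(97 - 9*(1 - 9)))**2 - 93*sqrt(97 - 9*(1 - 9)))) = 1/(-94260 + (-2394 + (sqrt(97 - 9*(-8)))**2 - 93*sqrt(97 - 9*(-8)))) = 1/(-94260 + (-2394 + (sqrt(97 + 72))**2 - 93*sqrt(97 + 72))) = 1/(-94260 + (-2394 + (sqrt(169))**2 - 93*sqrt(169))) = 1/(-94260 + (-2394 + 13**2 - 93*13)) = 1/(-94260 + (-2394 + 169 - 1209)) = 1/(-94260 - 3434) = 1/(-97694) = -1/97694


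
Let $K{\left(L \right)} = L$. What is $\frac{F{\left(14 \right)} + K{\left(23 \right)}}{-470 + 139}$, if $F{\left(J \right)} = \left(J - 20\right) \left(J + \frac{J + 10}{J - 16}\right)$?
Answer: $- \frac{11}{331} \approx -0.033233$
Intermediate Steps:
$F{\left(J \right)} = \left(-20 + J\right) \left(J + \frac{10 + J}{-16 + J}\right)$
$\frac{F{\left(14 \right)} + K{\left(23 \right)}}{-470 + 139} = \frac{\frac{-200 + 14^{3} - 35 \cdot 14^{2} + 310 \cdot 14}{-16 + 14} + 23}{-470 + 139} = \frac{\frac{-200 + 2744 - 6860 + 4340}{-2} + 23}{-331} = \left(- \frac{-200 + 2744 - 6860 + 4340}{2} + 23\right) \left(- \frac{1}{331}\right) = \left(\left(- \frac{1}{2}\right) 24 + 23\right) \left(- \frac{1}{331}\right) = \left(-12 + 23\right) \left(- \frac{1}{331}\right) = 11 \left(- \frac{1}{331}\right) = - \frac{11}{331}$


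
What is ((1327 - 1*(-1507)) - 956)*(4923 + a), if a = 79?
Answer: 9393756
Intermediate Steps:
((1327 - 1*(-1507)) - 956)*(4923 + a) = ((1327 - 1*(-1507)) - 956)*(4923 + 79) = ((1327 + 1507) - 956)*5002 = (2834 - 956)*5002 = 1878*5002 = 9393756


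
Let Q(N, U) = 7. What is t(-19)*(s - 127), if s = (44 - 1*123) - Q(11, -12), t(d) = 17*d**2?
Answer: -1307181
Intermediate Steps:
s = -86 (s = (44 - 1*123) - 1*7 = (44 - 123) - 7 = -79 - 7 = -86)
t(-19)*(s - 127) = (17*(-19)**2)*(-86 - 127) = (17*361)*(-213) = 6137*(-213) = -1307181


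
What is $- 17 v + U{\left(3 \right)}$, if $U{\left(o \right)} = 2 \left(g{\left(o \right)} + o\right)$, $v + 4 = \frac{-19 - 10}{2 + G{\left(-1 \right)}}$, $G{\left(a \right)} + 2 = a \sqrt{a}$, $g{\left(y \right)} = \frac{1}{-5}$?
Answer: $\frac{368}{5} + 493 i \approx 73.6 + 493.0 i$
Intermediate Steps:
$g{\left(y \right)} = - \frac{1}{5}$
$G{\left(a \right)} = -2 + a^{\frac{3}{2}}$ ($G{\left(a \right)} = -2 + a \sqrt{a} = -2 + a^{\frac{3}{2}}$)
$v = -4 - 29 i$ ($v = -4 + \frac{-19 - 10}{2 - \left(2 - \left(-1\right)^{\frac{3}{2}}\right)} = -4 - \frac{29}{2 - \left(2 + i\right)} = -4 - \frac{29}{\left(-1\right) i} = -4 - 29 i \approx -4.0 - 29.0 i$)
$U{\left(o \right)} = - \frac{2}{5} + 2 o$ ($U{\left(o \right)} = 2 \left(- \frac{1}{5} + o\right) = - \frac{2}{5} + 2 o$)
$- 17 v + U{\left(3 \right)} = - 17 i \left(-29 + 4 i\right) + \left(- \frac{2}{5} + 2 \cdot 3\right) = - 17 i \left(-29 + 4 i\right) + \left(- \frac{2}{5} + 6\right) = - 17 i \left(-29 + 4 i\right) + \frac{28}{5} = \frac{28}{5} - 17 i \left(-29 + 4 i\right)$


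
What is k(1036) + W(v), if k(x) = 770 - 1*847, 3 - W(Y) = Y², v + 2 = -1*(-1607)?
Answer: -2576099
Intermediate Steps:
v = 1605 (v = -2 - 1*(-1607) = -2 + 1607 = 1605)
W(Y) = 3 - Y²
k(x) = -77 (k(x) = 770 - 847 = -77)
k(1036) + W(v) = -77 + (3 - 1*1605²) = -77 + (3 - 1*2576025) = -77 + (3 - 2576025) = -77 - 2576022 = -2576099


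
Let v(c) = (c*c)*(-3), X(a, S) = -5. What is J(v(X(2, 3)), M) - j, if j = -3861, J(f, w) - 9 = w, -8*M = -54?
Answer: 15507/4 ≈ 3876.8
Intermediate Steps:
v(c) = -3*c² (v(c) = c²*(-3) = -3*c²)
M = 27/4 (M = -⅛*(-54) = 27/4 ≈ 6.7500)
J(f, w) = 9 + w
J(v(X(2, 3)), M) - j = (9 + 27/4) - 1*(-3861) = 63/4 + 3861 = 15507/4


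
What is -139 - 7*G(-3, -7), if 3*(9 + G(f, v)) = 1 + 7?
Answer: -284/3 ≈ -94.667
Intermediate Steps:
G(f, v) = -19/3 (G(f, v) = -9 + (1 + 7)/3 = -9 + (⅓)*8 = -9 + 8/3 = -19/3)
-139 - 7*G(-3, -7) = -139 - 7*(-19/3) = -139 + 133/3 = -284/3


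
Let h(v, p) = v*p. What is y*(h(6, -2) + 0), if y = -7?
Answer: 84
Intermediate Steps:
h(v, p) = p*v
y*(h(6, -2) + 0) = -7*(-2*6 + 0) = -7*(-12 + 0) = -7*(-12) = 84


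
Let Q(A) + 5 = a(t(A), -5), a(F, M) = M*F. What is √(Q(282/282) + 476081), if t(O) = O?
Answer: √476071 ≈ 689.98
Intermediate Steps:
a(F, M) = F*M
Q(A) = -5 - 5*A (Q(A) = -5 + A*(-5) = -5 - 5*A)
√(Q(282/282) + 476081) = √((-5 - 1410/282) + 476081) = √((-5 - 5*1) + 476081) = √((-5 - 5) + 476081) = √(-10 + 476081) = √476071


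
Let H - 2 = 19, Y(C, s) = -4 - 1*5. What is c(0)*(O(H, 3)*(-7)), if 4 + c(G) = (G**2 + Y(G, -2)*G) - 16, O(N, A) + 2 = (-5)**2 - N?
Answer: 280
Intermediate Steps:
Y(C, s) = -9 (Y(C, s) = -4 - 5 = -9)
H = 21 (H = 2 + 19 = 21)
O(N, A) = 23 - N (O(N, A) = -2 + ((-5)**2 - N) = -2 + (25 - N) = 23 - N)
c(G) = -20 + G**2 - 9*G (c(G) = -4 + ((G**2 - 9*G) - 16) = -4 + (-16 + G**2 - 9*G) = -20 + G**2 - 9*G)
c(0)*(O(H, 3)*(-7)) = (-20 + 0**2 - 9*0)*((23 - 1*21)*(-7)) = (-20 + 0 + 0)*((23 - 21)*(-7)) = -40*(-7) = -20*(-14) = 280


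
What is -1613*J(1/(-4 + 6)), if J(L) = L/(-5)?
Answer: 1613/10 ≈ 161.30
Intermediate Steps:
J(L) = -L/5 (J(L) = L*(-⅕) = -L/5)
-1613*J(1/(-4 + 6)) = -(-1613)/(5*(-4 + 6)) = -(-1613)/(5*2) = -1613*(-⅒) = 1613/10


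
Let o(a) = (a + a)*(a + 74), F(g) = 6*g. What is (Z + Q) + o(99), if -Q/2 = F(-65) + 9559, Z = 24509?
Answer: 40425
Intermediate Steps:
o(a) = 2*a*(74 + a) (o(a) = (2*a)*(74 + a) = 2*a*(74 + a))
Q = -18338 (Q = -2*(6*(-65) + 9559) = -2*(-390 + 9559) = -2*9169 = -18338)
(Z + Q) + o(99) = (24509 - 18338) + 2*99*(74 + 99) = 6171 + 2*99*173 = 6171 + 34254 = 40425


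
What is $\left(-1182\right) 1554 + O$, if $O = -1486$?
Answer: $-1838314$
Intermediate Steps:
$\left(-1182\right) 1554 + O = \left(-1182\right) 1554 - 1486 = -1836828 - 1486 = -1838314$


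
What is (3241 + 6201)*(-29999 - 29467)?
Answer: -561477972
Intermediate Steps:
(3241 + 6201)*(-29999 - 29467) = 9442*(-59466) = -561477972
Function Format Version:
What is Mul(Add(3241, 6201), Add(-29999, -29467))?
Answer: -561477972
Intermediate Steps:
Mul(Add(3241, 6201), Add(-29999, -29467)) = Mul(9442, -59466) = -561477972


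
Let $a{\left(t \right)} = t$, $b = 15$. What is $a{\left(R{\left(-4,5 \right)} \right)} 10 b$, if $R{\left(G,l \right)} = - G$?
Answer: $600$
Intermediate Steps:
$a{\left(R{\left(-4,5 \right)} \right)} 10 b = \left(-1\right) \left(-4\right) 10 \cdot 15 = 4 \cdot 10 \cdot 15 = 40 \cdot 15 = 600$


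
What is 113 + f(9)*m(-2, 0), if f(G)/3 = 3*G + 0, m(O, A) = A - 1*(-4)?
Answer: 437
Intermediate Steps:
m(O, A) = 4 + A (m(O, A) = A + 4 = 4 + A)
f(G) = 9*G (f(G) = 3*(3*G + 0) = 3*(3*G) = 9*G)
113 + f(9)*m(-2, 0) = 113 + (9*9)*(4 + 0) = 113 + 81*4 = 113 + 324 = 437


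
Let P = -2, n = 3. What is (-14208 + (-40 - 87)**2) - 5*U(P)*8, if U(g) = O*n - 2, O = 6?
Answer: 1281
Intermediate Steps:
U(g) = 16 (U(g) = 6*3 - 2 = 18 - 2 = 16)
(-14208 + (-40 - 87)**2) - 5*U(P)*8 = (-14208 + (-40 - 87)**2) - 5*16*8 = (-14208 + (-127)**2) - 80*8 = (-14208 + 16129) - 640 = 1921 - 640 = 1281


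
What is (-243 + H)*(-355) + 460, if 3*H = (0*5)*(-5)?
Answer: 86725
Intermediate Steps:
H = 0 (H = ((0*5)*(-5))/3 = (0*(-5))/3 = (⅓)*0 = 0)
(-243 + H)*(-355) + 460 = (-243 + 0)*(-355) + 460 = -243*(-355) + 460 = 86265 + 460 = 86725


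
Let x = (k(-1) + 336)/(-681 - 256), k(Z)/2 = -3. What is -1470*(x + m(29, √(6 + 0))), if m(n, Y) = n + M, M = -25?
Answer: -5024460/937 ≈ -5362.3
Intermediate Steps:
k(Z) = -6 (k(Z) = 2*(-3) = -6)
m(n, Y) = -25 + n (m(n, Y) = n - 25 = -25 + n)
x = -330/937 (x = (-6 + 336)/(-681 - 256) = 330/(-937) = 330*(-1/937) = -330/937 ≈ -0.35219)
-1470*(x + m(29, √(6 + 0))) = -1470*(-330/937 + (-25 + 29)) = -1470*(-330/937 + 4) = -1470*3418/937 = -5024460/937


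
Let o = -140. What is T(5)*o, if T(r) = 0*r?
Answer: 0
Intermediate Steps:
T(r) = 0
T(5)*o = 0*(-140) = 0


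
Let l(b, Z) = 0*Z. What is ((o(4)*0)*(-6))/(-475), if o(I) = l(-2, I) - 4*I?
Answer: 0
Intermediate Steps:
l(b, Z) = 0
o(I) = -4*I (o(I) = 0 - 4*I = -4*I)
((o(4)*0)*(-6))/(-475) = ((-4*4*0)*(-6))/(-475) = (-16*0*(-6))*(-1/475) = (0*(-6))*(-1/475) = 0*(-1/475) = 0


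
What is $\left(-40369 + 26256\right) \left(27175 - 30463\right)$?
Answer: $46403544$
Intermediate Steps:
$\left(-40369 + 26256\right) \left(27175 - 30463\right) = \left(-14113\right) \left(-3288\right) = 46403544$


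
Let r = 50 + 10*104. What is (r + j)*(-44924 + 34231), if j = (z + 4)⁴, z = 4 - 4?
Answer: -14392778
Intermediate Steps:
z = 0
j = 256 (j = (0 + 4)⁴ = 4⁴ = 256)
r = 1090 (r = 50 + 1040 = 1090)
(r + j)*(-44924 + 34231) = (1090 + 256)*(-44924 + 34231) = 1346*(-10693) = -14392778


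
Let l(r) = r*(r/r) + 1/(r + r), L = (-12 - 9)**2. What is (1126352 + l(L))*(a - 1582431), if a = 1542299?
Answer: -19942221414182/441 ≈ -4.5220e+10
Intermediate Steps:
L = 441 (L = (-21)**2 = 441)
l(r) = r + 1/(2*r) (l(r) = r*1 + 1/(2*r) = r + 1/(2*r))
(1126352 + l(L))*(a - 1582431) = (1126352 + (441 + (1/2)/441))*(1542299 - 1582431) = (1126352 + (441 + (1/2)*(1/441)))*(-40132) = (1126352 + (441 + 1/882))*(-40132) = (1126352 + 388963/882)*(-40132) = (993831427/882)*(-40132) = -19942221414182/441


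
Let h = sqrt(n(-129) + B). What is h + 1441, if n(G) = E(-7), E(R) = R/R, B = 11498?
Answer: 1441 + sqrt(11499) ≈ 1548.2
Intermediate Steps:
E(R) = 1
n(G) = 1
h = sqrt(11499) (h = sqrt(1 + 11498) = sqrt(11499) ≈ 107.23)
h + 1441 = sqrt(11499) + 1441 = 1441 + sqrt(11499)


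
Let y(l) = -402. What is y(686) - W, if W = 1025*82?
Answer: -84452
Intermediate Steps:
W = 84050
y(686) - W = -402 - 1*84050 = -402 - 84050 = -84452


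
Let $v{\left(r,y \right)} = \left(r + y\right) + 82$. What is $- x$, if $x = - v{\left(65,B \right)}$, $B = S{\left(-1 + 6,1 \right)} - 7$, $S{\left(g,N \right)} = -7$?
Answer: $133$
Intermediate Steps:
$B = -14$ ($B = -7 - 7 = -14$)
$v{\left(r,y \right)} = 82 + r + y$
$x = -133$ ($x = - (82 + 65 - 14) = \left(-1\right) 133 = -133$)
$- x = \left(-1\right) \left(-133\right) = 133$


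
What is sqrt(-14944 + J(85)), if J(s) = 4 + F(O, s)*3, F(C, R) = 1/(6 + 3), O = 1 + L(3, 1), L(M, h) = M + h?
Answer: I*sqrt(134457)/3 ≈ 122.23*I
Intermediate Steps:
O = 5 (O = 1 + (3 + 1) = 1 + 4 = 5)
F(C, R) = 1/9
J(s) = 13/3 (J(s) = 4 + (1/9)*3 = 4 + 1/3 = 13/3)
sqrt(-14944 + J(85)) = sqrt(-14944 + 13/3) = sqrt(-44819/3) = I*sqrt(134457)/3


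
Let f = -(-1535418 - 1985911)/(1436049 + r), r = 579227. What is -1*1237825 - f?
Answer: -2494562536029/2015276 ≈ -1.2378e+6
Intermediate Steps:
f = 3521329/2015276 (f = -(-1535418 - 1985911)/(1436049 + 579227) = -(-3521329)/2015276 = -1*(-3521329/2015276) = 3521329/2015276 ≈ 1.7473)
-1*1237825 - f = -1*1237825 - 1*3521329/2015276 = -1237825 - 3521329/2015276 = -2494562536029/2015276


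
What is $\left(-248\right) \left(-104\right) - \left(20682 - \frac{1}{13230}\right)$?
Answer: $\frac{67605301}{13230} \approx 5110.0$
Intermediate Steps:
$\left(-248\right) \left(-104\right) - \left(20682 - \frac{1}{13230}\right) = 25792 + \left(\frac{1}{13230} - 20682\right) = 25792 - \frac{273622859}{13230} = \frac{67605301}{13230}$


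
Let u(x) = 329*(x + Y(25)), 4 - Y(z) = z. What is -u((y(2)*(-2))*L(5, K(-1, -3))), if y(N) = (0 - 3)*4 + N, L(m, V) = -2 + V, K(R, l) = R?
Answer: 26649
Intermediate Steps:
Y(z) = 4 - z
y(N) = -12 + N (y(N) = -3*4 + N = -12 + N)
u(x) = -6909 + 329*x (u(x) = 329*(x + (4 - 1*25)) = 329*(x + (4 - 25)) = 329*(x - 21) = 329*(-21 + x) = -6909 + 329*x)
-u((y(2)*(-2))*L(5, K(-1, -3))) = -(-6909 + 329*(((-12 + 2)*(-2))*(-2 - 1))) = -(-6909 + 329*(-10*(-2)*(-3))) = -(-6909 + 329*(20*(-3))) = -(-6909 + 329*(-60)) = -(-6909 - 19740) = -1*(-26649) = 26649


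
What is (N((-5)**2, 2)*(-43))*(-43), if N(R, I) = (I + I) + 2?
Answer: 11094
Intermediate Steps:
N(R, I) = 2 + 2*I (N(R, I) = 2*I + 2 = 2 + 2*I)
(N((-5)**2, 2)*(-43))*(-43) = ((2 + 2*2)*(-43))*(-43) = ((2 + 4)*(-43))*(-43) = (6*(-43))*(-43) = -258*(-43) = 11094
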